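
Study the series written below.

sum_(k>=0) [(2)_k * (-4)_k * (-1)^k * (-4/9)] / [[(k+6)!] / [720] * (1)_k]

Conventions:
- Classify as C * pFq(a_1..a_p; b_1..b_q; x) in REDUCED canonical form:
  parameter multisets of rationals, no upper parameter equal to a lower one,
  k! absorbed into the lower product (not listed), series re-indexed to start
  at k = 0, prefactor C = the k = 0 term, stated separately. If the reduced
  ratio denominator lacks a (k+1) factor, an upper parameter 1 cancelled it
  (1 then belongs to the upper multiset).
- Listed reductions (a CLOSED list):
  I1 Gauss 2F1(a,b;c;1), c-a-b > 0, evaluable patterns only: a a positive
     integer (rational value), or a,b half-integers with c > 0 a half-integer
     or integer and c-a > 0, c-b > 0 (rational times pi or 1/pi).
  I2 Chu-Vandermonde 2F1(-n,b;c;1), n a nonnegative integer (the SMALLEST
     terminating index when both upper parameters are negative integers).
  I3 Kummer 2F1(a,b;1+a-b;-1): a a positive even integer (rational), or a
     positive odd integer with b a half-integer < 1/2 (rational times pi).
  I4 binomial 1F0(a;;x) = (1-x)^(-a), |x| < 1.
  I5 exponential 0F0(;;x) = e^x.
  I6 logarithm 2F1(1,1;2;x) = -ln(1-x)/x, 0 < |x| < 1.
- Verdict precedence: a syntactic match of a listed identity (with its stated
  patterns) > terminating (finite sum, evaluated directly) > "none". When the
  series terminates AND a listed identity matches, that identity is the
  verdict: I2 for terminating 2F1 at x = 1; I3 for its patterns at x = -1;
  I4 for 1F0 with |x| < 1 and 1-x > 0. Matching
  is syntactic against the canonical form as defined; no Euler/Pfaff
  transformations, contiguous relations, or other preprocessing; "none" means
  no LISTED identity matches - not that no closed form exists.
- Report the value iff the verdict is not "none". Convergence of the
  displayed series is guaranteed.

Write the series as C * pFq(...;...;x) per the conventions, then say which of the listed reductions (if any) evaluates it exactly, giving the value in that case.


x = -1 here; the reduced form reads 2F1, upper {-4, 2}, lower {7}, C = -4/9. Verdict at x = -1: the Kummer evaluation I3 matches (x = -1; c = 7 equals 1+a-b for upper {-4, 2}: listed pattern). Sum: -4/3.

Key step: t_0 being -4/9, the denominator's factorial ratio (C = -4/9) is a lower Pochhammer.
Ratio: r(k) = (-1) * (k-4) (k+2) / [(k+7) (k+1)] - rational in k, leading ratio (-1); with t_0 = -4/9, classification follows.


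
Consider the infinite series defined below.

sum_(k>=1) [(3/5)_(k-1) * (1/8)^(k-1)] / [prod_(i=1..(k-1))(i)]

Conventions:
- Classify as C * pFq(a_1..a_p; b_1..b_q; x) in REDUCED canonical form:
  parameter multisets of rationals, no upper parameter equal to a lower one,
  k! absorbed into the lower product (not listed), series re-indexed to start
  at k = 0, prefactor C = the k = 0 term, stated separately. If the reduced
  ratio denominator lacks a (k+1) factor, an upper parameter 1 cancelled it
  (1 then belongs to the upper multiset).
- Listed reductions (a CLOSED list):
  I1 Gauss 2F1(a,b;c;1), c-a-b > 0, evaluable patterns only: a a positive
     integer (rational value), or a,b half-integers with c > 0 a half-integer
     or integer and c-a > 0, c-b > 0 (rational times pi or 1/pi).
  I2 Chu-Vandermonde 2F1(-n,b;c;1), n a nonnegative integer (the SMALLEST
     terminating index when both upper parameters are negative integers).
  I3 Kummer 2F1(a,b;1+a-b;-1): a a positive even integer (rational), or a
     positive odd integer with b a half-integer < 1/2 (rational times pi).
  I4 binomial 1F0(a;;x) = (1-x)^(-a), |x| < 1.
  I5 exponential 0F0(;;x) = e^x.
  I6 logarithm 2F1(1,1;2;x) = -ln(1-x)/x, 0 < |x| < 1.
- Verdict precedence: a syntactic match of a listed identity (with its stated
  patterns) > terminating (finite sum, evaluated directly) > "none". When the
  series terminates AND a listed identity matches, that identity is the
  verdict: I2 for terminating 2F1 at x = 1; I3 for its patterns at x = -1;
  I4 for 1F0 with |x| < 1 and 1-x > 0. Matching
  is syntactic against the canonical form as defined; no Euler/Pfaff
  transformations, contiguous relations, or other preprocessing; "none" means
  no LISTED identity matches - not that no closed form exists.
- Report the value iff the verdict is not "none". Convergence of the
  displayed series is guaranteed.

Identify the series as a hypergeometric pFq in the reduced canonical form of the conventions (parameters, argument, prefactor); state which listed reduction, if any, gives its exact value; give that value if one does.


Key observation: x = (1/8) and the product of the first k integers (C = 1, x = 1/8) is k!.
Ratio: r(k) = (1/8) * (k+3/5) / [(k+1)] - rational in k. x = (1/8); t_0 = 1; negate the roots.

This is 1 * 1F0(3/5; -; 1/8) in reduced canonical form. Verdict (x = 1/8): the binomial series (I4) applies (the 1F0 binomial series: exponent -3/5, x = 1/8). Hence: (7/8)^(-3/5).


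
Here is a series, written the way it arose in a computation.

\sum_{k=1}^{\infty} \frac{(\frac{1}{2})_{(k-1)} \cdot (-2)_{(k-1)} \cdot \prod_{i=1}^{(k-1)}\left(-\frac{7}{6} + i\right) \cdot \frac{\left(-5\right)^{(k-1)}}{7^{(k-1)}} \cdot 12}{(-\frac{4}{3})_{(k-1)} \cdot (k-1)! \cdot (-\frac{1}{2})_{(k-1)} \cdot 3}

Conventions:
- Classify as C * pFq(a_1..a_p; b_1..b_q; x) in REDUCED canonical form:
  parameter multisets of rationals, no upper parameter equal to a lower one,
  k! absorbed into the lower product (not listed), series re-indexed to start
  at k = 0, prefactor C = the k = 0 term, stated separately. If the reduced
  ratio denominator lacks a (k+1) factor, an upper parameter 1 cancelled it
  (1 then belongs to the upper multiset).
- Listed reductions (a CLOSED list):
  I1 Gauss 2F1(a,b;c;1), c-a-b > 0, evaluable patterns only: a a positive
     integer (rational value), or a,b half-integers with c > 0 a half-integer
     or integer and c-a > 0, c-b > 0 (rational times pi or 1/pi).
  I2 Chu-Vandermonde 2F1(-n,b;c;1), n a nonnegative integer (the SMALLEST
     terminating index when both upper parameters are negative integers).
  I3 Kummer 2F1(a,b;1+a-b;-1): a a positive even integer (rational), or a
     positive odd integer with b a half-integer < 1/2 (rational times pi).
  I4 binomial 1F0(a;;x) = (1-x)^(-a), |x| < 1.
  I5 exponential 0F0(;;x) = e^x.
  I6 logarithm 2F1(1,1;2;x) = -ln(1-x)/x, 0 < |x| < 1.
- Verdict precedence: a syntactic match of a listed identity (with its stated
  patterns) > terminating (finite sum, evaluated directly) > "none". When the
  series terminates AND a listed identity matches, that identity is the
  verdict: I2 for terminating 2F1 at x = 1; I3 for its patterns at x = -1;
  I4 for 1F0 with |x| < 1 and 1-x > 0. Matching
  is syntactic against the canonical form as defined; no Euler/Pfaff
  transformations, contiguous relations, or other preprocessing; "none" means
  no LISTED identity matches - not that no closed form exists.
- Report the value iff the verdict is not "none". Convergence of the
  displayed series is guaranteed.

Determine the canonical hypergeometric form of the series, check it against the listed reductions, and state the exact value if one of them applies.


With C = 4: the canonical form is 3F2(-2, -\frac{1}{6}, \frac{1}{2}; -\frac{4}{3}, -\frac{1}{2}; -\frac{5}{7}). Verdict: terminating - no listed pattern fits, but -2 in the upper list cuts the series at k = 2; direct evaluation. Exact value: \frac{1019}{196}.

Key step: t_0 being 4, the running product (prefactor 4) telescopes to a rising factorial.
Consecutive-term ratio: r(k) = -\frac{5}{7} * (k-2) (k-\frac{1}{6}) (k+\frac{1}{2}) / [(k-\frac{4}{3}) (k-\frac{1}{2}) (k+1)] - rational in k. x = -\frac{5}{7}; t_0 = 4; negate the roots.


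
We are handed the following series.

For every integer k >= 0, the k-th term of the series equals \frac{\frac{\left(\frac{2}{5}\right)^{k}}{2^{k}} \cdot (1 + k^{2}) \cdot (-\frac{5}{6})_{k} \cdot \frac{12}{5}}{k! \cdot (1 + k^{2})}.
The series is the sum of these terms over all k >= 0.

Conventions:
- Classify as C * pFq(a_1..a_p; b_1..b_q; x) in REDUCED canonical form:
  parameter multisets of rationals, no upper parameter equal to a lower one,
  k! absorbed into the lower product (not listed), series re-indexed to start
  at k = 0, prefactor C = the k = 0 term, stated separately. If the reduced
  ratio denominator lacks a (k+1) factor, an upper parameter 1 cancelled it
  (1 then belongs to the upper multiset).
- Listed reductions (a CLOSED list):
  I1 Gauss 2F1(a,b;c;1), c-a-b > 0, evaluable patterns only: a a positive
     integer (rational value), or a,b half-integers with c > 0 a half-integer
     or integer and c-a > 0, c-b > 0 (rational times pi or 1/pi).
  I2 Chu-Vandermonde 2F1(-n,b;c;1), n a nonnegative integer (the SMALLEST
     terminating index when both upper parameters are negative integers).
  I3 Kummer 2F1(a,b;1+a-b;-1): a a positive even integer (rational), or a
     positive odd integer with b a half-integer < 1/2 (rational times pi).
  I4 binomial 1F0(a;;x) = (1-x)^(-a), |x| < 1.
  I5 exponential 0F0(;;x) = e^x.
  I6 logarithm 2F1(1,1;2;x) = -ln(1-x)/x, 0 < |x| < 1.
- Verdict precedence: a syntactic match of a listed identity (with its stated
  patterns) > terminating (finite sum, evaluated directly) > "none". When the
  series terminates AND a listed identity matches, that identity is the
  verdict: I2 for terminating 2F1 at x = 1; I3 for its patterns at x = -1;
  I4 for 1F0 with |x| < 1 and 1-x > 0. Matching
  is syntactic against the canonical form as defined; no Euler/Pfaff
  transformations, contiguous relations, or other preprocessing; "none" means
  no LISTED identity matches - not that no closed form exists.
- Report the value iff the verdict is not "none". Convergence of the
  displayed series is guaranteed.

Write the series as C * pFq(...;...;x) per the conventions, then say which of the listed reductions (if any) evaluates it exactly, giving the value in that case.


Key step: t_0 = \frac{12}{5} here, and the factor k^2 + 1 cancels (top and bottom), leaving C = 12/5, x = 1/5.
Term ratio: r(k) = \frac{1}{5} * (k-\frac{5}{6}) / [(k+1)] - poly over poly, x = \frac{1}{5} from leading terms; C = \frac{12}{5} at k = 0.

With C = \frac{12}{5}: the canonical form is 1F0(-\frac{5}{6}; -; \frac{1}{5}). Verdict: the binomial series (I4) fires (the 1F0 binomial series: exponent 5/6, x = \frac{1}{5}). Sum: \frac{12}{5} \cdot \left(\frac{4}{5}\right)^{\frac{5}{6}}.


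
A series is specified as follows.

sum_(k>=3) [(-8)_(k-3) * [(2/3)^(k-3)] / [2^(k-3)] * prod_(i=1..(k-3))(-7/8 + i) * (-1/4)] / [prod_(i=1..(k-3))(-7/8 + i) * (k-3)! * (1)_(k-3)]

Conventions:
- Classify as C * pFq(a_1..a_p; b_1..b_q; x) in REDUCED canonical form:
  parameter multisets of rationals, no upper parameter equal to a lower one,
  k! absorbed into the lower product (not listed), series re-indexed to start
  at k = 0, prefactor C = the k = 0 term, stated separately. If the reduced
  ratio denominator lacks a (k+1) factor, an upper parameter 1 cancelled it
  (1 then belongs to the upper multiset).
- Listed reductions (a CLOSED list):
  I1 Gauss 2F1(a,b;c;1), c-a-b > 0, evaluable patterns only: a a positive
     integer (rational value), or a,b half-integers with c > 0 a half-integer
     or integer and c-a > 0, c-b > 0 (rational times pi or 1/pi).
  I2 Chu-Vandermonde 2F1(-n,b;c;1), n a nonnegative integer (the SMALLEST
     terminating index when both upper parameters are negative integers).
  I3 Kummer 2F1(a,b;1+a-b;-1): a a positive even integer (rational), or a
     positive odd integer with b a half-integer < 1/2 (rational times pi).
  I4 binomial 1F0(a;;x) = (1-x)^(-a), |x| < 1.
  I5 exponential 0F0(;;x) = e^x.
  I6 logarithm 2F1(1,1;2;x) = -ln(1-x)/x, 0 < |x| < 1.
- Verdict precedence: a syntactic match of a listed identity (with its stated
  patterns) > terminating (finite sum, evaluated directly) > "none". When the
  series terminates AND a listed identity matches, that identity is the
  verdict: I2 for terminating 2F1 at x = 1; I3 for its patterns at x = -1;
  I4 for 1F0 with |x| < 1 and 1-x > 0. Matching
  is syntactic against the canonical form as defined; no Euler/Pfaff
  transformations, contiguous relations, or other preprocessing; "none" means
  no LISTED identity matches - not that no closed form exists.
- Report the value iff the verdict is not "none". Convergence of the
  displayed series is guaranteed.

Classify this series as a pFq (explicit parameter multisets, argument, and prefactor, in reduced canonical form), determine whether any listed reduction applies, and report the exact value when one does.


This is -1/4 * 1F1(-8; 1; 1/3) in reduced canonical form. Verdict: terminating at k = 8: the factor (-8)_k kills every later term; summing the 9 survivors is exact. Sum: 111807551/1058158080.

Structural cue: with t_0 = -1/4, the lower running product (C = -1/4) is a rising factorial.
Ratio: r(k) = (1/3) * (k-8) / [(k+1) (k+1)] - rational in k. x = (1/3); t_0 = -1/4; negate the roots.


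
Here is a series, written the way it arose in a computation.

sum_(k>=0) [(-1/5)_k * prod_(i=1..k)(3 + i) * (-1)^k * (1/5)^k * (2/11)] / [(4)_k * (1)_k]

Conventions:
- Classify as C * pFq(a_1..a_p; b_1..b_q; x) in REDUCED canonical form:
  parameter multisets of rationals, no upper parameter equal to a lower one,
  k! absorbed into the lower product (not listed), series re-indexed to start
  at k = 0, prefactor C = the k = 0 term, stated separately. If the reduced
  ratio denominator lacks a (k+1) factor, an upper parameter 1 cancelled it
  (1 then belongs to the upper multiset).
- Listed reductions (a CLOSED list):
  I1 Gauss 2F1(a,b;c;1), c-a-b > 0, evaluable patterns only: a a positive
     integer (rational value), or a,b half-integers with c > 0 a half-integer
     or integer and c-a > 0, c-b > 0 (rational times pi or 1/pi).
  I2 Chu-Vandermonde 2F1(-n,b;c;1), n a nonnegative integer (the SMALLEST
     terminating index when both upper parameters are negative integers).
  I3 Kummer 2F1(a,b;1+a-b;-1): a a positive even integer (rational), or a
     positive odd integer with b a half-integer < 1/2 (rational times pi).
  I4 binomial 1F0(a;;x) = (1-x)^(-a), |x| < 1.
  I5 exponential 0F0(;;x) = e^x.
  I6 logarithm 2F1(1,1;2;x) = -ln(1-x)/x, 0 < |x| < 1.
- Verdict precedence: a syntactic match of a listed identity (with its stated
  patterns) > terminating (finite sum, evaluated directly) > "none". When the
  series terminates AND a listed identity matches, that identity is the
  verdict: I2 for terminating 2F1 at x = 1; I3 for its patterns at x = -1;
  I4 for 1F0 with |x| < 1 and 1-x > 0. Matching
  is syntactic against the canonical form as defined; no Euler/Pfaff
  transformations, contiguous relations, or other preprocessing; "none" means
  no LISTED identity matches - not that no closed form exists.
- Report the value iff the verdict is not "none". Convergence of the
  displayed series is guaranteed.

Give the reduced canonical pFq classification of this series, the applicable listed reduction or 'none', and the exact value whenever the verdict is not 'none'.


Classification (C = 2/11): 1F0 with upper {-1/5}, lower {-}, argument x = -1/5. Verdict (x = -1/5): the binomial series (I4) applies (the 1F0 binomial series: exponent 1/5, x = -1/5). Exact value: (2/11) * (6/5)^(1/5).

Structural cue: t_0 being 2/11, the running product (C = 2/11, x = -1/5) telescopes to a rising factorial.
Term ratio: r(k) = (-1/5) * (k-1/5) / [(k+1)] - rational in k. x = (-1/5); t_0 = 2/11; negate the roots.


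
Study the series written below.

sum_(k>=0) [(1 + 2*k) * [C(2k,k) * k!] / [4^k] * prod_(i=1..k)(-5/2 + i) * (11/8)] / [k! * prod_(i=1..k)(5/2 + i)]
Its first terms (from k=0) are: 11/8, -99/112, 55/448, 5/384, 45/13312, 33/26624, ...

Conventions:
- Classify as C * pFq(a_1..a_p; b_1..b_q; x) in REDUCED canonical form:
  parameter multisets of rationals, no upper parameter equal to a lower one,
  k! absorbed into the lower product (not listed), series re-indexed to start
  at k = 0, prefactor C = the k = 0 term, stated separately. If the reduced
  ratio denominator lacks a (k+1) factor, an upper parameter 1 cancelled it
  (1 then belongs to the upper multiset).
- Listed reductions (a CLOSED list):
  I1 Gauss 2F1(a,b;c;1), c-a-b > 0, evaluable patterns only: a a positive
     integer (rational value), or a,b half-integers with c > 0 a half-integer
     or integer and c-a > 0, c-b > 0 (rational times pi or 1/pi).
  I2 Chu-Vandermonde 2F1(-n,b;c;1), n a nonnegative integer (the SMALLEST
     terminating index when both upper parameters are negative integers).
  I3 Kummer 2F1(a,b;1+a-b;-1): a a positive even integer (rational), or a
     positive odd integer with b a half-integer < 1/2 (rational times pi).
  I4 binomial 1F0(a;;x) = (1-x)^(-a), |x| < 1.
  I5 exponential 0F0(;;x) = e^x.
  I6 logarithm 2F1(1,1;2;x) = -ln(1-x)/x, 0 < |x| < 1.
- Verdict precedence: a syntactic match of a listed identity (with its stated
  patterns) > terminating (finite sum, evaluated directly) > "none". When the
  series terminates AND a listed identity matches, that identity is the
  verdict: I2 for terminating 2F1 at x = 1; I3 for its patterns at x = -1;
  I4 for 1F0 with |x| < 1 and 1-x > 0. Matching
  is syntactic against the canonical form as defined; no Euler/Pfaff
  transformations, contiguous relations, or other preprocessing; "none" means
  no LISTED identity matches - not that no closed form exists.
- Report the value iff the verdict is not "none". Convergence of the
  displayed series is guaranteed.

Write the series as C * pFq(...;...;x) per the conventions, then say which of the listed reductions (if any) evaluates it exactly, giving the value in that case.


With C = 11/8: the canonical form is 2F1(-3/2, 3/2; 7/2; 1). Verdict: the half-integer Gauss pattern (I1) matches (x = 1; upper {-3/2, 3/2} half-integers, c = 7/2 in the evaluable pattern). Value: (825/4096) * pi.

The tell: x = 1 and the lower running product (C = 11/8, x = 1) is a rising factorial.
Ratio: r(k) = 1 * (k-3/2) (k+3/2) / [(k+7/2) (k+1)] - rational in k. x = 1; t_0 = 11/8; negate the roots.


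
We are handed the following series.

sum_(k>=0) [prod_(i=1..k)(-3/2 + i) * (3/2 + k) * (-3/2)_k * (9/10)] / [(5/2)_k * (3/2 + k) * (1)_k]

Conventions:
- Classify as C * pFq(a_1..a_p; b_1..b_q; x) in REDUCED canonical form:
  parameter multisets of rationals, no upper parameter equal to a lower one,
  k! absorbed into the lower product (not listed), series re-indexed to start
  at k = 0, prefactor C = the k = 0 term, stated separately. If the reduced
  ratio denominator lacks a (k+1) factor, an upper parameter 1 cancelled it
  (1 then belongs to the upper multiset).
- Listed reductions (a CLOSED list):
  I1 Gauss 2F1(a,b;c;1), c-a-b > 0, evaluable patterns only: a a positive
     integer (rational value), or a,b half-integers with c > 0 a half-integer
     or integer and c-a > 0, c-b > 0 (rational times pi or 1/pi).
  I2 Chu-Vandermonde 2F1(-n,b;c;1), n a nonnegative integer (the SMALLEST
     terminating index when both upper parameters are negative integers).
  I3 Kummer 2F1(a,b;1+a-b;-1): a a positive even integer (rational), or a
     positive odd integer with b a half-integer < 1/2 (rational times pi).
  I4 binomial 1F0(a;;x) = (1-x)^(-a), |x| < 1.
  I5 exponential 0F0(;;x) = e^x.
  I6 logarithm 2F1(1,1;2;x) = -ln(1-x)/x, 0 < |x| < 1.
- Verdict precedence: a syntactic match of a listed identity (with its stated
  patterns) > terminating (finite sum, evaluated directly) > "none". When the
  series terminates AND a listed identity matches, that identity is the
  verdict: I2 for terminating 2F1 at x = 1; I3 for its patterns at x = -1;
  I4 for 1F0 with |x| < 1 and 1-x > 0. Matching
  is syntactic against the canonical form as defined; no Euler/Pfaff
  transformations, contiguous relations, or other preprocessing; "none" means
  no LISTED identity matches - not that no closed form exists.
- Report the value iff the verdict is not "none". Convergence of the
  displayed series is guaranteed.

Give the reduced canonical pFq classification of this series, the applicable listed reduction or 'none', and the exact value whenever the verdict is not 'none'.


With C = 9/10: the canonical form is 2F1(-3/2, -1/2; 5/2; 1). Verdict: Gauss (I1, half-integer pattern) matches (x = 1; upper {-3/2, -1/2} half-integers, c = 5/2 in the evaluable pattern). Hence: (189/512) * pi.

Key observation: t_0 being 9/10, the running product (prefactor 9/10) telescopes to a rising factorial.
Term ratio: r(k) = 1 * (k-3/2) (k-1/2) / [(k+5/2) (k+1)] - rational in k. x = 1; t_0 = 9/10; negate the roots.


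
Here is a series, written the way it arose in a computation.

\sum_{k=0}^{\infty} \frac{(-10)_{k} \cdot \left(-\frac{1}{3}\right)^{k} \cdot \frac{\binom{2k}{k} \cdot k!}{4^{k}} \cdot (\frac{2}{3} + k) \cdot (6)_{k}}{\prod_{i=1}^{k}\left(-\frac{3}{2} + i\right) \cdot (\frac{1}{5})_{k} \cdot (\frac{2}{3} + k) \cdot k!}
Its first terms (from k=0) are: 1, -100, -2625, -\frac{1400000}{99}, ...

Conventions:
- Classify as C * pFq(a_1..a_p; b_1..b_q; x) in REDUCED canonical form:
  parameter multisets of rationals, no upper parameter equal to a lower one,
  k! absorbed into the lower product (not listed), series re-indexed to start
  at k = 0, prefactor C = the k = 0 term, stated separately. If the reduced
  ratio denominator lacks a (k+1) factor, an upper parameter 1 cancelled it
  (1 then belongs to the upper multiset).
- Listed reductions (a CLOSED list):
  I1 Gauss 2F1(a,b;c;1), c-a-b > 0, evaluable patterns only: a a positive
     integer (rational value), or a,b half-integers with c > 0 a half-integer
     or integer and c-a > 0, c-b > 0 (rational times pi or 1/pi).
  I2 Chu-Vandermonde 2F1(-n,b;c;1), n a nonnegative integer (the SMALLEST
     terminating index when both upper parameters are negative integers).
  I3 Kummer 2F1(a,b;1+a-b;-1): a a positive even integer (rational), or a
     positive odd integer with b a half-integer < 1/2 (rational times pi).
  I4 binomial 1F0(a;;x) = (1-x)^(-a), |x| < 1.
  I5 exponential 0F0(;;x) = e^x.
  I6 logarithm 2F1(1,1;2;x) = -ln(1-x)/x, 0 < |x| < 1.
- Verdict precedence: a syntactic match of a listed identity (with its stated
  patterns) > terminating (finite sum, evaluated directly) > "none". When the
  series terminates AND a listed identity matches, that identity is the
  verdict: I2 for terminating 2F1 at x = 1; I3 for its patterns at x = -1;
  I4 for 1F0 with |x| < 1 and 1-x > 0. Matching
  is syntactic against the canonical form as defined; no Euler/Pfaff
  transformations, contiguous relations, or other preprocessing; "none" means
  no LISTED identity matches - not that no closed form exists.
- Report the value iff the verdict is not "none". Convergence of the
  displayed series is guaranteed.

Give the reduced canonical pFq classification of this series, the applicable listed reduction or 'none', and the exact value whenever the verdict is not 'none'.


Canonical form: C = 1 times 3F2 with upper {-10, \frac{1}{2}, 6}, lower {-\frac{1}{2}, \frac{1}{5}}, x = -\frac{1}{3}. Verdict: terminating at k = 10: the factor (-10)_k kills every later term; summing the 11 survivors is exact. Hence: -\frac{3671452567184066}{27427072959}.

Key step: t_0 being 1, striking the common factor k + 2/3 reduces the term (C = 1, x = -1/3).
Ratio: r(k) = -\frac{1}{3} * (k-10) (k+\frac{1}{2}) (k+6) / [(k-\frac{1}{2}) (k+\frac{1}{5}) (k+1)] - rational; roots negated = parameters, x = -\frac{1}{3}, C = 1.


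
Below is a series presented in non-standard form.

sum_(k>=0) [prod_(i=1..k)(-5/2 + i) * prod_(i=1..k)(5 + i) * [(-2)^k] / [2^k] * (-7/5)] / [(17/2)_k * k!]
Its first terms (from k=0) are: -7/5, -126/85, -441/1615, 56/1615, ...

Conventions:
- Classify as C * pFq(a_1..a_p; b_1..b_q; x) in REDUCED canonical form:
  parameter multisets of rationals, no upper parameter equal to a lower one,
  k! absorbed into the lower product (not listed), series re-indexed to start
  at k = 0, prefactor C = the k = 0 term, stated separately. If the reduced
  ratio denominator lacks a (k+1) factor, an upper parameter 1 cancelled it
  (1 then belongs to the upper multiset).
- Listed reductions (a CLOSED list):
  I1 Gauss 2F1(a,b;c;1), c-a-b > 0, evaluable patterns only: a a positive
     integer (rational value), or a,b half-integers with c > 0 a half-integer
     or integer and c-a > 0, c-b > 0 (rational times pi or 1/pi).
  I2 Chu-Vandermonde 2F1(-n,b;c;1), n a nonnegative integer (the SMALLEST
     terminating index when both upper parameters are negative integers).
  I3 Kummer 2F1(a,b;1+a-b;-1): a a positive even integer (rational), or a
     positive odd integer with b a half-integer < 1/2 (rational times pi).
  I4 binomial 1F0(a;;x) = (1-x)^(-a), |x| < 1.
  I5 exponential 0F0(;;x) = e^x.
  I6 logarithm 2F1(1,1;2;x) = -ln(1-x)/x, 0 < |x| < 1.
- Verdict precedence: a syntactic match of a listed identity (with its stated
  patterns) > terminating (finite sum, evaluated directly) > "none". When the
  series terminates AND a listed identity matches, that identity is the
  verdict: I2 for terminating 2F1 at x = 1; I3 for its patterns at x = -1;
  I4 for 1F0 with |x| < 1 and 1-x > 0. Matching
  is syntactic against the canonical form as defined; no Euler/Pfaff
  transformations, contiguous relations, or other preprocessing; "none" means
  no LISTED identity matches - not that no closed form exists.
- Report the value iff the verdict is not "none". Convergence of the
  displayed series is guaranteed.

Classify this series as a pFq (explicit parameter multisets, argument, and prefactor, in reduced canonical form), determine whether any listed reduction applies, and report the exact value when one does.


Classification (C = -7/5): 2F1 with upper {-3/2, 6}, lower {17/2}, argument x = -1. Verdict at x = -1: Kummer (I3) matches (x = -1; c = 17/2 equals 1+a-b for upper {-3/2, 6}: listed pattern). Value: -1001/320.

Key observation: x = (-1) and the running product (C = -7/5, x = -1) telescopes to a rising factorial.
Consecutive-term ratio: r(k) = (-1) * (k-3/2) (k+6) / [(k+17/2) (k+1)] ; factor over Q: parameters, x = (-1), and C = -7/5.


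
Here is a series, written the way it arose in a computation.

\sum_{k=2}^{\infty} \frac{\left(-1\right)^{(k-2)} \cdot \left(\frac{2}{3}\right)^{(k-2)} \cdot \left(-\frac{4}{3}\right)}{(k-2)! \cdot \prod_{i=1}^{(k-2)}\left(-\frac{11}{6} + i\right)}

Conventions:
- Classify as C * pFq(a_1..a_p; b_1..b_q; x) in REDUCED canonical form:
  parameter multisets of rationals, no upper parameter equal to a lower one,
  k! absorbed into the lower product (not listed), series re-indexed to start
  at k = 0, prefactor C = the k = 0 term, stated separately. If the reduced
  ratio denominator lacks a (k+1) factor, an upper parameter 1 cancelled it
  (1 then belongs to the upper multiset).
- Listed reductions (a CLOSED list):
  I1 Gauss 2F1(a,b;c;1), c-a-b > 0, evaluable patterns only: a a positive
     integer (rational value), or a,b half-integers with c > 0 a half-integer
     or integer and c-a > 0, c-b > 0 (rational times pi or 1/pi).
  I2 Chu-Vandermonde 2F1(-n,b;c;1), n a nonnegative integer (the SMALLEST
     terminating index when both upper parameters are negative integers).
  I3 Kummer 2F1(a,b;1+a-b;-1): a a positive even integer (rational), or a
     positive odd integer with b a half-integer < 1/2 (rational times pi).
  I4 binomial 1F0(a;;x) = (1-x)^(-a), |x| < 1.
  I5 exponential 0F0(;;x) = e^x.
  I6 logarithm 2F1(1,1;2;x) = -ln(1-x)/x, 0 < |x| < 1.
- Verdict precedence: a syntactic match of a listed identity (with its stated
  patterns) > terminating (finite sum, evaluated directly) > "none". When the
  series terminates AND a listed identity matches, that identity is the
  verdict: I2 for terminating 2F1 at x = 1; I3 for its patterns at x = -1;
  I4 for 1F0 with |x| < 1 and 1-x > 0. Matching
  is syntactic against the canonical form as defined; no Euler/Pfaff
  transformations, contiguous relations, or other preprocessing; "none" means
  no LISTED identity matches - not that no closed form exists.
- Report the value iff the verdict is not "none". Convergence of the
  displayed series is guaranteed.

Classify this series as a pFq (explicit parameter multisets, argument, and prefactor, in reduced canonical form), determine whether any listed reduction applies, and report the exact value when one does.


x = -\frac{2}{3} here; the reduced form reads 0F1, upper {-}, lower {-\frac{5}{6}}, C = -\frac{4}{3}. Verdict: none. A 0F1 with upper {-} fits none of I1-I6 at x = -\frac{2}{3}; the sum runs forever.

The tell: with t_0 = -\frac{4}{3}, the (-1)^k factor (prefactor -4/3) folds into the argument's sign.
Ratio: r(k) = -\frac{2}{3} * 1 / [(k-\frac{5}{6}) (k+1)] - rational in k, leading ratio -\frac{2}{3}; with t_0 = -\frac{4}{3}, classification follows.


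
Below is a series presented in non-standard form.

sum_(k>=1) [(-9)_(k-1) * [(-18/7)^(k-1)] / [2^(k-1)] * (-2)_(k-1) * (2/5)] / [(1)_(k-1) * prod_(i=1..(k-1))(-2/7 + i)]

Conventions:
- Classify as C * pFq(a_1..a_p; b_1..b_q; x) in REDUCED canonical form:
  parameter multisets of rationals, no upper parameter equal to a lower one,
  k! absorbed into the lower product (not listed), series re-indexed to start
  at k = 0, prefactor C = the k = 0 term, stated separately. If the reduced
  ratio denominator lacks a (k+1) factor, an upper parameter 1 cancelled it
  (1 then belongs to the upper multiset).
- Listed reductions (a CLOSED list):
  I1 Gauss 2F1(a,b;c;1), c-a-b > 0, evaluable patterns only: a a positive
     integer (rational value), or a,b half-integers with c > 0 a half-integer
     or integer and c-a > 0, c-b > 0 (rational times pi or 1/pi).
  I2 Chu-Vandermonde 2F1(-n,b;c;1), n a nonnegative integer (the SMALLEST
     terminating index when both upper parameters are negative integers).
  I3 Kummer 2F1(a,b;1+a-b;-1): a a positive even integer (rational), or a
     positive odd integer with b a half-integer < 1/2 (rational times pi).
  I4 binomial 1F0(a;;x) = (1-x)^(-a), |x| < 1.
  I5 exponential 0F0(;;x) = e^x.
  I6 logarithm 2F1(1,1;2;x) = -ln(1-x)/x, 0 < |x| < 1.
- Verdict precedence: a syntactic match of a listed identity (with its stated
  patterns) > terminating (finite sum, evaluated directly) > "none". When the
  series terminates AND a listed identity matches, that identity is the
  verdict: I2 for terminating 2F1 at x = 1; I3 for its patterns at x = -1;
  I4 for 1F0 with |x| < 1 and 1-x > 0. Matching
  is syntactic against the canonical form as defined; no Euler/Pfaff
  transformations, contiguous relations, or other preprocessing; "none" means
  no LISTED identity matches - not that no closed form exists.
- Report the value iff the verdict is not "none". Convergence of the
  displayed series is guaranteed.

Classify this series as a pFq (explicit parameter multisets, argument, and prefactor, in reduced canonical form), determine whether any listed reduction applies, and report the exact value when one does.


Key observation: from the first term 2/5: the lower running product (C = 2/5) is a rising factorial.
Step ratio: r(k) = (-9/7) * (k-9) (k-2) / [(k+5/7) (k+1)] - rational; roots negated = parameters, x = (-9/7), C = 2/5.

Prefactor 2/5, argument -9/7: 2F1 with upper {-9, -2} over lower {5/7}. Verdict: terminating - no listed pattern fits, but -2 in the upper list cuts the series at k = 2; direct evaluation. Sum: 658/25.


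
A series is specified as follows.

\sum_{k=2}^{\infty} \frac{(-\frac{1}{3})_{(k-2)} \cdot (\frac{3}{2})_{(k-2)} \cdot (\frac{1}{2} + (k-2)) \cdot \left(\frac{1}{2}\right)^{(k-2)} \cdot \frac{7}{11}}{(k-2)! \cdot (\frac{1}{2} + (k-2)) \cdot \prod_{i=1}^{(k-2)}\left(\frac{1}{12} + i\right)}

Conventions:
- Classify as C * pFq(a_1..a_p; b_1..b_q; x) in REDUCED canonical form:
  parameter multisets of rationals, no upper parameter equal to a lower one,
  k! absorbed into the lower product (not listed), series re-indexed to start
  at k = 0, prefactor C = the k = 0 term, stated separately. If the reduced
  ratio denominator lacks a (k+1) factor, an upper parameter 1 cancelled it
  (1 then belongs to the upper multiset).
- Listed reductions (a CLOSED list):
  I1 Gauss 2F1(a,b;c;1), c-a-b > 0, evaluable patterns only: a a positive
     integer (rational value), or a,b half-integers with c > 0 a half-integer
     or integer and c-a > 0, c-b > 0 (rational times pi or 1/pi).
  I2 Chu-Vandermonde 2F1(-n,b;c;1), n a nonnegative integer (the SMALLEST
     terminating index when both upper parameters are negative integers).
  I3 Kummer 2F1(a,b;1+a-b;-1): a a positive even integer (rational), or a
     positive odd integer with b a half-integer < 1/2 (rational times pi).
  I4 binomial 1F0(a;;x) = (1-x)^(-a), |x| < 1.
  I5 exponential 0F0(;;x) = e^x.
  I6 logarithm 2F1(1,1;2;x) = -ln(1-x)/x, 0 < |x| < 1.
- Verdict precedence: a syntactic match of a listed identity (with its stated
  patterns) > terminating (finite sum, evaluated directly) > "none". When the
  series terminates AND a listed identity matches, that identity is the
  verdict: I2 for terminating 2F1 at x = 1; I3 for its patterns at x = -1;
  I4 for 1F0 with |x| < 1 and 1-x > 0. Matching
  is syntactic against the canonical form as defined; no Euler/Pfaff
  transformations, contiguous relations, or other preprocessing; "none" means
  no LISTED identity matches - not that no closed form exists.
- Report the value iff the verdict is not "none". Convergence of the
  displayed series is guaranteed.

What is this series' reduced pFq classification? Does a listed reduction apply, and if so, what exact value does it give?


With C = \frac{7}{11}: the canonical form is 2F1(-\frac{1}{3}, \frac{3}{2}; \frac{13}{12}; \frac{1}{2}). Verdict: none here - no I1-I6 shape fits x = \frac{1}{2} with lower {\frac{13}{12}}.

First insight: t_0 = \frac{7}{11} here, and the lower running product (C = 7/11, x = 1/2) is a rising factorial.
Ratio: r(k) = \frac{1}{2} * (k-\frac{1}{3}) (k+\frac{3}{2}) / [(k+\frac{13}{12}) (k+1)] - rational in k, leading ratio \frac{1}{2}; with t_0 = \frac{7}{11}, classification follows.


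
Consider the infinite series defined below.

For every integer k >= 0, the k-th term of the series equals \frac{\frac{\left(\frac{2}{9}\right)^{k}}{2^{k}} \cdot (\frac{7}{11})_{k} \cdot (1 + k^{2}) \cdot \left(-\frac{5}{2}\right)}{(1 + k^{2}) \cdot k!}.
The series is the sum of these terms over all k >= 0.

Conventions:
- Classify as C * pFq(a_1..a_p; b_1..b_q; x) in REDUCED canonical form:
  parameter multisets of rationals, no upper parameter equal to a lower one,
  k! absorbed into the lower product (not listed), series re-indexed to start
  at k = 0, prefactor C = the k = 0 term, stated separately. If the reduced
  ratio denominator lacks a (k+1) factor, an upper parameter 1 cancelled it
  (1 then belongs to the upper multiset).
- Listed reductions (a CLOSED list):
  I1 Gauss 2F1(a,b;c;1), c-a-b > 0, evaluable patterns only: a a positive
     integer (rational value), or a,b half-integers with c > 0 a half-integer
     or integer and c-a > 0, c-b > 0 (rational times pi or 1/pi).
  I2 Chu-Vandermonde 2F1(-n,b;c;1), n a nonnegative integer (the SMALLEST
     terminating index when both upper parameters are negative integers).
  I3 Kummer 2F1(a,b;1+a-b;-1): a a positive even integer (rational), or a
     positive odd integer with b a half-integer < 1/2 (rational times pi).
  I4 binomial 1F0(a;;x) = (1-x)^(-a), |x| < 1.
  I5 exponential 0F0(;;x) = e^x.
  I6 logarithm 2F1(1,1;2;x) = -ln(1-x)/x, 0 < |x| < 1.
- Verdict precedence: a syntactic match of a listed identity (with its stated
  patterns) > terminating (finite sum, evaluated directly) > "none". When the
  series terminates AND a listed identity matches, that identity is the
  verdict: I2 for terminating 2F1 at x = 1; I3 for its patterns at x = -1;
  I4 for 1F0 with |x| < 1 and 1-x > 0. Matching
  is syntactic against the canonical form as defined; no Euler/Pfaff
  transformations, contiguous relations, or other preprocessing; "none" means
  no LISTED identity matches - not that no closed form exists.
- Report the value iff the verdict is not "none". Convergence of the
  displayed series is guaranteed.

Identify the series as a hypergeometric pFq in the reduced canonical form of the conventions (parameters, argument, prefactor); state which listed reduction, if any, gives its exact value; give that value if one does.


With C = -\frac{5}{2}: the canonical form is 1F0(\frac{7}{11}; -; \frac{1}{9}). Verdict: this is the binomial series (I4) (the 1F0 binomial series: exponent -7/11, x = \frac{1}{9}). Hence: \left(-\frac{5}{2}\right) \cdot \left(\frac{8}{9}\right)^{-\frac{7}{11}}.

Key step: t_0 = -\frac{5}{2} here, and the two k-th powers (prefactor -5/2) combine into one argument.
Term ratio: r(k) = \frac{1}{9} * (k+\frac{7}{11}) / [(k+1)] - rational in k. x = \frac{1}{9}; t_0 = -\frac{5}{2}; negate the roots.


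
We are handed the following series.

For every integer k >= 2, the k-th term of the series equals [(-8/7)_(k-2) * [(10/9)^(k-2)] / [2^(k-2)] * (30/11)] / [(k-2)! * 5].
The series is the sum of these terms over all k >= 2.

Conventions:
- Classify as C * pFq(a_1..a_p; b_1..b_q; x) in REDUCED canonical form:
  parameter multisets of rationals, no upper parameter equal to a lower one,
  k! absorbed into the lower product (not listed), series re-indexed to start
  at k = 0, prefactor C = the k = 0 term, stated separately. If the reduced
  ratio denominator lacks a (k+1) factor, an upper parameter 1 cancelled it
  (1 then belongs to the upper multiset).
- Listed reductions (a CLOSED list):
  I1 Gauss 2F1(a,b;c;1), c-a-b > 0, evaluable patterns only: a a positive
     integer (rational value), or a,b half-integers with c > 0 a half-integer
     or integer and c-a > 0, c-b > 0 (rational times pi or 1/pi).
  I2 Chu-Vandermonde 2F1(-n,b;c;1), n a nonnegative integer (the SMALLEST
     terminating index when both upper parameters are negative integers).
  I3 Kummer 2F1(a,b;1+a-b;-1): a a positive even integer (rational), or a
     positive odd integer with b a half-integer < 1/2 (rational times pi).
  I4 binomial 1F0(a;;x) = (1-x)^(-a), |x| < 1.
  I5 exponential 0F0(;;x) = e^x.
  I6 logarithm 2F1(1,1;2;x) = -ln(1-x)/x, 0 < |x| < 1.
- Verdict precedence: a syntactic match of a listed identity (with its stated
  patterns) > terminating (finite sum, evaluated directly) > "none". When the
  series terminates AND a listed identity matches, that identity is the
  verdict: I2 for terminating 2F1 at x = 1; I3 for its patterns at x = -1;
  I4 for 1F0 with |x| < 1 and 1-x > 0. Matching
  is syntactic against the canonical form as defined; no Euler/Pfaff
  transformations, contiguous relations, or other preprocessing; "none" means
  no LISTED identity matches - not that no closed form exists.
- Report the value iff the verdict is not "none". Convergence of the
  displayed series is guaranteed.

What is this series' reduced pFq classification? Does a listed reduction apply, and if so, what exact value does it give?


At argument 5/9: a 1F0 with upper {-8/7}, lower {-}, scaled by C = 6/11. Verdict: binomial (I4) fires (the 1F0 binomial series: exponent 8/7, x = 5/9). Hence: (6/11) * (4/9)^(8/7).

Key observation: x = (5/9) and the two k-th powers (C = 6/11, x = 5/9) combine into one argument.
Term ratio: r(k) = (5/9) * (k-8/7) / [(k+1)] - rational; roots negated = parameters, x = (5/9), C = 6/11.


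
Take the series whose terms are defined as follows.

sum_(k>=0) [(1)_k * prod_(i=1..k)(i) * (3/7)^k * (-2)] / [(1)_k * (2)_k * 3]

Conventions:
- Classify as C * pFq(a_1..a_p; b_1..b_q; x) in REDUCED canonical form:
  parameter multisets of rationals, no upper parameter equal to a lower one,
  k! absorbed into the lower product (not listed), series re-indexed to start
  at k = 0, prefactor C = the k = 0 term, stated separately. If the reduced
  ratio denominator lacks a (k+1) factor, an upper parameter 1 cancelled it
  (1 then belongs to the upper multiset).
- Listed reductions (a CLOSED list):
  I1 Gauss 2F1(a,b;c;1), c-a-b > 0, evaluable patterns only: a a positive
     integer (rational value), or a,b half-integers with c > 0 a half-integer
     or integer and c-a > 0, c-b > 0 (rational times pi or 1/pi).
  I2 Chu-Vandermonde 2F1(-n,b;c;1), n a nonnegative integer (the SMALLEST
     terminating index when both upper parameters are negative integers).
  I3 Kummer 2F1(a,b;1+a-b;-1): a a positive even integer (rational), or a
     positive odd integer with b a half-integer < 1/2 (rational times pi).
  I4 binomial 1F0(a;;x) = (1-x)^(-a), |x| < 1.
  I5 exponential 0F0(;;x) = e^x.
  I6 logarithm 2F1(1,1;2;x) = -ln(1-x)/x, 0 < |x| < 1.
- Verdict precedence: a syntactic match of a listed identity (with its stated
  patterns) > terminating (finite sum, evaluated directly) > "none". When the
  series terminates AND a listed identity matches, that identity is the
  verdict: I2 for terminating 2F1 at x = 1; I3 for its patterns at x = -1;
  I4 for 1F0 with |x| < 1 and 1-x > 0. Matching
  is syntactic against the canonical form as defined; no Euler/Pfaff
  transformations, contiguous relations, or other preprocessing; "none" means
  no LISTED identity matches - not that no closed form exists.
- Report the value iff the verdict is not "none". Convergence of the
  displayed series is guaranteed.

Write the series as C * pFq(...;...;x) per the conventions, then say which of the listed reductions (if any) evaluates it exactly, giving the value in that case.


Classification (C = -2/3): 2F1 with upper {1, 1}, lower {2}, argument x = 3/7. Verdict: the logarithmic series (I6) fires (the logarithm: parameters (1,1;2), x = 3/7). Hence: (14/9) * ln(4/7).

The tell: x = (3/7) and the running product (prefactor -2/3) telescopes to a rising factorial.
Term ratio: r(k) = (3/7) * (k+1) (k+1) / [(k+2) (k+1)] - poly over poly, x = (3/7) from leading terms; C = -2/3 at k = 0.
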